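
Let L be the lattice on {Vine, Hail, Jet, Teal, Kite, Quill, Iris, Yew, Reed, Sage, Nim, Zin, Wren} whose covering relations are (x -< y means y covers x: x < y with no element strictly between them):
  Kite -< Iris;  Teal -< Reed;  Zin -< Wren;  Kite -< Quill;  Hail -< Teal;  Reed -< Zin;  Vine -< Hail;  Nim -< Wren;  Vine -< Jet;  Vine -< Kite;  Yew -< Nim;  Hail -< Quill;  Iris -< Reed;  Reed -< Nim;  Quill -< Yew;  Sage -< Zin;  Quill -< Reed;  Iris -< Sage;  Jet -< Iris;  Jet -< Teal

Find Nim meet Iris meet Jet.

Jet

Common lower bounds of {Nim, Iris, Jet}: Jet, Vine.
The greatest among these is Jet.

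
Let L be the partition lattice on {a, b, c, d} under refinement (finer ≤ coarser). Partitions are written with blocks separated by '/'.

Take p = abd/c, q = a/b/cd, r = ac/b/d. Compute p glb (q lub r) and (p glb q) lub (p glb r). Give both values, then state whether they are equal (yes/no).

ad/b/c; a/b/c/d; no

q lub r = acd/b, so p glb (q lub r) = abd/c glb acd/b = ad/b/c.
p glb q = a/b/c/d and p glb r = a/b/c/d, so (p glb q) lub (p glb r) = a/b/c/d lub a/b/c/d = a/b/c/d.
Equal: no.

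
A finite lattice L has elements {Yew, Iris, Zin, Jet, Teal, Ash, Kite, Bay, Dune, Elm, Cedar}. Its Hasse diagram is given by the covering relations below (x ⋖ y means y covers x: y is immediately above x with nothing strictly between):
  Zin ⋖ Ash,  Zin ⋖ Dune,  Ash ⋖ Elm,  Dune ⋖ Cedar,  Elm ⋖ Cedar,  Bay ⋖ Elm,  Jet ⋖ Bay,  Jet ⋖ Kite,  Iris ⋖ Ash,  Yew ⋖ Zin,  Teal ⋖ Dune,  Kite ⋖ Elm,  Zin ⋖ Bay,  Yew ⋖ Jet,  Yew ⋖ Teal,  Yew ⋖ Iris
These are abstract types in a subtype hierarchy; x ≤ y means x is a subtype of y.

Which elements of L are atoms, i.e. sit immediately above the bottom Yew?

The atoms are exactly the elements that cover Yew: Iris, Jet, Teal, Zin.

Iris, Jet, Teal, Zin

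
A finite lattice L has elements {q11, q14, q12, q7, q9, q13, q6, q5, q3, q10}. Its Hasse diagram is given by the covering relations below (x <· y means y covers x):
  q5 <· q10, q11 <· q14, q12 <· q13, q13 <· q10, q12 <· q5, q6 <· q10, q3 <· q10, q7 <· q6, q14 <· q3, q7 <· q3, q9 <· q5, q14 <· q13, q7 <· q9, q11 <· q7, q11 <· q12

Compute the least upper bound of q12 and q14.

Common upper bounds of {q12, q14}: q10, q13.
The least among these is q13.

q13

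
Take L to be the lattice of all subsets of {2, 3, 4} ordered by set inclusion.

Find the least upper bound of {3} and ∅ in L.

{3}

Under ⊆, join is union: {3} ∪ ∅ = {3}.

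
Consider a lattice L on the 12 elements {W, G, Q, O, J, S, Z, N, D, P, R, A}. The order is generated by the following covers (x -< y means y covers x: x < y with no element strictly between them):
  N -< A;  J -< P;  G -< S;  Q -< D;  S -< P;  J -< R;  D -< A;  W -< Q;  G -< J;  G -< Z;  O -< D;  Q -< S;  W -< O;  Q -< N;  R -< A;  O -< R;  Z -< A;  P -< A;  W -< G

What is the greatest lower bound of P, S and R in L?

G

Common lower bounds of {P, S, R}: G, W.
The greatest among these is G.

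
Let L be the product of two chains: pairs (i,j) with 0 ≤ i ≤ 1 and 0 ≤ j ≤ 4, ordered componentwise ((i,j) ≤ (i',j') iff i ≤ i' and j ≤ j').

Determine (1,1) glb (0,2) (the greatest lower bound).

(0,1)

Common lower bounds of {(1,1), (0,2)}: (0,0), (0,1).
The greatest among these is (0,1).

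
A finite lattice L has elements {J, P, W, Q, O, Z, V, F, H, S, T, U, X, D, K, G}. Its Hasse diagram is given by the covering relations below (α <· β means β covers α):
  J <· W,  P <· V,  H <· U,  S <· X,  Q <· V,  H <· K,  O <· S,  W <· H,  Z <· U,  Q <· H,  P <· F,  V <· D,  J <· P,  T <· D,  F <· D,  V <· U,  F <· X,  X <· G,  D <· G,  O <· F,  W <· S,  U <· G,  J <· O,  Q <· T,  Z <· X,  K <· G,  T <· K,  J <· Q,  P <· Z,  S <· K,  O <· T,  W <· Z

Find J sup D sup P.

D

Common upper bounds of {J, D, P}: D, G.
The least among these is D.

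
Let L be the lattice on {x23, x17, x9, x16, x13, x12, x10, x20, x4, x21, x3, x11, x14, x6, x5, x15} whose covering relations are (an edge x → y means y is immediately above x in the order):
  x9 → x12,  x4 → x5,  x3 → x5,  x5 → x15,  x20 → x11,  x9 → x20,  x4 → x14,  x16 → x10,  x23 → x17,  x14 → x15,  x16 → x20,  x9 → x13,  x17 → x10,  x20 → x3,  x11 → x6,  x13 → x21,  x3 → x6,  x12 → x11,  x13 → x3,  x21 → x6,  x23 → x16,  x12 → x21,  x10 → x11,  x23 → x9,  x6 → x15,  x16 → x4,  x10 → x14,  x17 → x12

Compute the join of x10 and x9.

Common upper bounds of {x10, x9}: x11, x15, x6.
The least among these is x11.

x11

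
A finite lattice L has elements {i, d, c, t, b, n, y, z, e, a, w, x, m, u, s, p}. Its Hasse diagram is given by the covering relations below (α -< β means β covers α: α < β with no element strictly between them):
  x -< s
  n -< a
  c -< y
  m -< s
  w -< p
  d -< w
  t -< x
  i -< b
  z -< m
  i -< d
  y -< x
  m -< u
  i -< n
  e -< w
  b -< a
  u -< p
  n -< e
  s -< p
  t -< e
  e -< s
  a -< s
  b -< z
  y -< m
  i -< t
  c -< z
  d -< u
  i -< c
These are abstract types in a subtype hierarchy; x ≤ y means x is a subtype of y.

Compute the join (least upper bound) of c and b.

Common upper bounds of {c, b}: m, p, s, u, z.
The least among these is z.

z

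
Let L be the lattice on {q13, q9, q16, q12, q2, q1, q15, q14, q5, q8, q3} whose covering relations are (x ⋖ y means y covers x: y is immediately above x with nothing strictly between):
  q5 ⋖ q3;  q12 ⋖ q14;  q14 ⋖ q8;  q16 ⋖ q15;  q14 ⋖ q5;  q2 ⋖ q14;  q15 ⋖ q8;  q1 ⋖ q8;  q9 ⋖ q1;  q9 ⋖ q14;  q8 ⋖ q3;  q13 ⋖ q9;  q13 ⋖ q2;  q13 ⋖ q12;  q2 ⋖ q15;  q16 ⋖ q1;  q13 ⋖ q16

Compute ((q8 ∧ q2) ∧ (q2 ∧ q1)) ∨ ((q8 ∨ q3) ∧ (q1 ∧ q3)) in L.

q8 ∧ q2 = q2
q2 ∧ q1 = q13
q2 ∧ q13 = q13
q8 ∨ q3 = q3
q1 ∧ q3 = q1
q3 ∧ q1 = q1
q13 ∨ q1 = q1

q1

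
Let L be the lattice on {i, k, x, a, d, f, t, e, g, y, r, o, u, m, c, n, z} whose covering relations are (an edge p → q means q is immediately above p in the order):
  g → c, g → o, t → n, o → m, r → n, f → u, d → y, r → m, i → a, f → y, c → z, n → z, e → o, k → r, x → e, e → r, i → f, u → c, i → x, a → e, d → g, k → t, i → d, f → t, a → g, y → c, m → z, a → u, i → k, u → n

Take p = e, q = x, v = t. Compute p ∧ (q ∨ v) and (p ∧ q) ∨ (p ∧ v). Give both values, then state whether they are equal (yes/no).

e; x; no

q ∨ v = n, so p ∧ (q ∨ v) = e ∧ n = e.
p ∧ q = x and p ∧ v = i, so (p ∧ q) ∨ (p ∧ v) = x ∨ i = x.
Equal: no.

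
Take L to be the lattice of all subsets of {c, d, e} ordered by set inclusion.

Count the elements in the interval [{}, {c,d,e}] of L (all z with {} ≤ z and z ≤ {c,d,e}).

8

The interval [{}, {c,d,e}] = {{c,d,e}, {c,d}, {c,e}, {c}, {d,e}, {d}, {e}, {}}, which has 8 elements.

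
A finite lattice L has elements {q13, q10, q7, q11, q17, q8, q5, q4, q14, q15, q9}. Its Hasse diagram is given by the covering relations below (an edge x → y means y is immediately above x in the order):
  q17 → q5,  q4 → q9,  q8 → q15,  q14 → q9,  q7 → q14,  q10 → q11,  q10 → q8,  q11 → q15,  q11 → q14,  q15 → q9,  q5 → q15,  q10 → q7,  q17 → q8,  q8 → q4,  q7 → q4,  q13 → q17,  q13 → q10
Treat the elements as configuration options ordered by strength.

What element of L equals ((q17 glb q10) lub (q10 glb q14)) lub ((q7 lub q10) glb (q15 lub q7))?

q17 ∧ q10 = q13
q10 ∧ q14 = q10
q13 ∨ q10 = q10
q7 ∨ q10 = q7
q15 ∨ q7 = q9
q7 ∧ q9 = q7
q10 ∨ q7 = q7

q7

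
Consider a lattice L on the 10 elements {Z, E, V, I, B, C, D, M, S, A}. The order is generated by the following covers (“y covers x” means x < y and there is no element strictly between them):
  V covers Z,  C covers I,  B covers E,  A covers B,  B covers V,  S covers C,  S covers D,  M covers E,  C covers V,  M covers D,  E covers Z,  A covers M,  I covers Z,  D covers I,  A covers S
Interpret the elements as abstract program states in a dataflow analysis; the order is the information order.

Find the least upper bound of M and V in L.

Common upper bounds of {M, V}: A.
The least among these is A.

A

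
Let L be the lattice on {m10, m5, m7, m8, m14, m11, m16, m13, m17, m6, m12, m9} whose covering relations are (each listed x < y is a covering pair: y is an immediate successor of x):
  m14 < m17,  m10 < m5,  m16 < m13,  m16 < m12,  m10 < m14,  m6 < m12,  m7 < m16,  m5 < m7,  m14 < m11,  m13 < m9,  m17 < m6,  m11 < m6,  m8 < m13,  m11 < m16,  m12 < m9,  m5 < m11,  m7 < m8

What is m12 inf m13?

Common lower bounds of {m12, m13}: m10, m11, m14, m16, m5, m7.
The greatest among these is m16.

m16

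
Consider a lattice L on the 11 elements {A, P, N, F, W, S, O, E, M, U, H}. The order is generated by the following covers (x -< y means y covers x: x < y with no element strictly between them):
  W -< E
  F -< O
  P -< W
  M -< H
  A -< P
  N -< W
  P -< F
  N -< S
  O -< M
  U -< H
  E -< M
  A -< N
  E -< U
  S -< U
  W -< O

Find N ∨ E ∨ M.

M

Common upper bounds of {N, E, M}: H, M.
The least among these is M.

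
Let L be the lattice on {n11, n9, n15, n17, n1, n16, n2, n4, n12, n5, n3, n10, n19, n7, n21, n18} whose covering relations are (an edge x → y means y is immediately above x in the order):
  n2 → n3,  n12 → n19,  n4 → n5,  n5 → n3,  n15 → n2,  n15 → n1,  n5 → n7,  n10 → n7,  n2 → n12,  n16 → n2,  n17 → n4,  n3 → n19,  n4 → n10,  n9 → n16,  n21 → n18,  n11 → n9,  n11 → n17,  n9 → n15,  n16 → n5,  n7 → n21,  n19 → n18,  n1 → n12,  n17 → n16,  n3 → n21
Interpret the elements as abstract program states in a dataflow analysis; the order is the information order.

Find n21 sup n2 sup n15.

Common upper bounds of {n21, n2, n15}: n18, n21.
The least among these is n21.

n21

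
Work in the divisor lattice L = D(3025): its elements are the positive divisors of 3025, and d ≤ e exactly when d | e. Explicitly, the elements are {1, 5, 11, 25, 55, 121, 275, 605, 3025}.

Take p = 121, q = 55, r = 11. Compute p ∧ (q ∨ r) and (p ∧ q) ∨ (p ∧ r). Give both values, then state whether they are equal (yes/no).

11; 11; yes

q ∨ r = 55, so p ∧ (q ∨ r) = 121 ∧ 55 = 11.
p ∧ q = 11 and p ∧ r = 11, so (p ∧ q) ∨ (p ∧ r) = 11 ∨ 11 = 11.
Equal: yes.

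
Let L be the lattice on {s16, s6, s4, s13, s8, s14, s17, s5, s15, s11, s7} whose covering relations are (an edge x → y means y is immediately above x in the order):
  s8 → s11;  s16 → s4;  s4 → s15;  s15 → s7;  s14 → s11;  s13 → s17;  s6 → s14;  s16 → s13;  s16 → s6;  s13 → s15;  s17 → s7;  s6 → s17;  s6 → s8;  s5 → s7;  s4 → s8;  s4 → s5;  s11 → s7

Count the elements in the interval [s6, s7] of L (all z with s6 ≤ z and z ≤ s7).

6

The interval [s6, s7] = {s11, s14, s17, s6, s7, s8}, which has 6 elements.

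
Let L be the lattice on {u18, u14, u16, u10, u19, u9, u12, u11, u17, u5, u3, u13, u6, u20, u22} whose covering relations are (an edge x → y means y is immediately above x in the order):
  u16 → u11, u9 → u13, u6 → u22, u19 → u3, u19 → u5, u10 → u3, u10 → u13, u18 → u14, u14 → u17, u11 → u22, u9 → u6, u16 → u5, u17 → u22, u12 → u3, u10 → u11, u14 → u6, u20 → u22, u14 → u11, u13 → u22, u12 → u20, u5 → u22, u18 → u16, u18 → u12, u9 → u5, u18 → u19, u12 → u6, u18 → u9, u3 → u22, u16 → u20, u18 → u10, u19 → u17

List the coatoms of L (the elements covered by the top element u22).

u11, u13, u17, u20, u3, u5, u6

The coatoms are exactly the elements covered by u22: u11, u13, u17, u20, u3, u5, u6.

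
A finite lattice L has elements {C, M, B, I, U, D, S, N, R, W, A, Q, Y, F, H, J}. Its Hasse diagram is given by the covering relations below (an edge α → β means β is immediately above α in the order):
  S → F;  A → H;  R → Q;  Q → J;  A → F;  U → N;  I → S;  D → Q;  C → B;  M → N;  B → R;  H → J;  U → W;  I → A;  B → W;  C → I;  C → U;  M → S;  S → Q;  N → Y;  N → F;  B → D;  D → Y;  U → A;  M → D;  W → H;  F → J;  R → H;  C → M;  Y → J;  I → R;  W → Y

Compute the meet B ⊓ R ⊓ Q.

Common lower bounds of {B, R, Q}: B, C.
The greatest among these is B.

B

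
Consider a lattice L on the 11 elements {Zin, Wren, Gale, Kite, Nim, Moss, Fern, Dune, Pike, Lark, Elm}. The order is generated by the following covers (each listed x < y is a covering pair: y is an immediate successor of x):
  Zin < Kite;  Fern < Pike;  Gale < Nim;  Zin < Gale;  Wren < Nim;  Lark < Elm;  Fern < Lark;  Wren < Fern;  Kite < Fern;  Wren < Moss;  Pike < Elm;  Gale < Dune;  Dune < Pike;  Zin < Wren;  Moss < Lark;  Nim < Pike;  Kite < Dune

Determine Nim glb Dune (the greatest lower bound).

Gale

Common lower bounds of {Nim, Dune}: Gale, Zin.
The greatest among these is Gale.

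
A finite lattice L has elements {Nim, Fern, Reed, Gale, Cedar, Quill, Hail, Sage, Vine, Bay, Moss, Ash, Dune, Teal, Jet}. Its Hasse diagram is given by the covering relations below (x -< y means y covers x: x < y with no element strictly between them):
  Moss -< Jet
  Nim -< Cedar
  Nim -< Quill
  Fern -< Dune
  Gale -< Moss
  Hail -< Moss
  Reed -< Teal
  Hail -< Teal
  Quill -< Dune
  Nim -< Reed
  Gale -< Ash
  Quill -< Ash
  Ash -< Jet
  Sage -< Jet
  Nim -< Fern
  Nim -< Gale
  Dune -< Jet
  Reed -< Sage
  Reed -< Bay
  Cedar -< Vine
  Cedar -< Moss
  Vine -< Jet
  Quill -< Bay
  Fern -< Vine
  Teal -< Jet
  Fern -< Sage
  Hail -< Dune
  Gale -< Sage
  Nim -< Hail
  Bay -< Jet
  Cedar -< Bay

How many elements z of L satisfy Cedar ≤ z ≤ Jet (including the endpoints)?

5

The interval [Cedar, Jet] = {Bay, Cedar, Jet, Moss, Vine}, which has 5 elements.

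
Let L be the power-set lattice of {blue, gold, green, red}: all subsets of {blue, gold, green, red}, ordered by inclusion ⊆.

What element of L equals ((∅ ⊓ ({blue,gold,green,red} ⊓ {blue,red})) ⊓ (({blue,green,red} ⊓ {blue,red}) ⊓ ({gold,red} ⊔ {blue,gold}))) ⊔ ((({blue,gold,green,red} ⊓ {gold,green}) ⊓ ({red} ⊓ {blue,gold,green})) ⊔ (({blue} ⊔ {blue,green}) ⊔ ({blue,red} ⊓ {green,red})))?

{blue,gold,green,red} ∧ {blue,red} = {blue,red}
∅ ∧ {blue,red} = ∅
{blue,green,red} ∧ {blue,red} = {blue,red}
{gold,red} ∨ {blue,gold} = {blue,gold,red}
{blue,red} ∧ {blue,gold,red} = {blue,red}
∅ ∧ {blue,red} = ∅
{blue,gold,green,red} ∧ {gold,green} = {gold,green}
{red} ∧ {blue,gold,green} = ∅
{gold,green} ∧ ∅ = ∅
{blue} ∨ {blue,green} = {blue,green}
{blue,red} ∧ {green,red} = {red}
{blue,green} ∨ {red} = {blue,green,red}
∅ ∨ {blue,green,red} = {blue,green,red}
∅ ∨ {blue,green,red} = {blue,green,red}

{blue,green,red}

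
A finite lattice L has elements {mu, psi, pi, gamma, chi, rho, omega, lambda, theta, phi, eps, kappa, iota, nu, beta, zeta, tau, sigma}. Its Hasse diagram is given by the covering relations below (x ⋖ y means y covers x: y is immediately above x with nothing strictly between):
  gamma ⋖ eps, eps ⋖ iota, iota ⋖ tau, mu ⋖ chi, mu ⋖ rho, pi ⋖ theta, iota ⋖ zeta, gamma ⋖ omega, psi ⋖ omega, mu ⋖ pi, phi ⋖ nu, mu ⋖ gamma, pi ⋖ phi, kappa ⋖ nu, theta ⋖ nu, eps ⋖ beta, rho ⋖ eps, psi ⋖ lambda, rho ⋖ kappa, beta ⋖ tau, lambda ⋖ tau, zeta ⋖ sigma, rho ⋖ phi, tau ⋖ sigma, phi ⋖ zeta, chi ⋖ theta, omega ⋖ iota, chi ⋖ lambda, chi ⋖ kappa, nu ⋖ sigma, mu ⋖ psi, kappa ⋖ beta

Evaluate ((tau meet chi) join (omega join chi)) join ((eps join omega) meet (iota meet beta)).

tau

tau ∧ chi = chi
omega ∨ chi = tau
chi ∨ tau = tau
eps ∨ omega = iota
iota ∧ beta = eps
iota ∧ eps = eps
tau ∨ eps = tau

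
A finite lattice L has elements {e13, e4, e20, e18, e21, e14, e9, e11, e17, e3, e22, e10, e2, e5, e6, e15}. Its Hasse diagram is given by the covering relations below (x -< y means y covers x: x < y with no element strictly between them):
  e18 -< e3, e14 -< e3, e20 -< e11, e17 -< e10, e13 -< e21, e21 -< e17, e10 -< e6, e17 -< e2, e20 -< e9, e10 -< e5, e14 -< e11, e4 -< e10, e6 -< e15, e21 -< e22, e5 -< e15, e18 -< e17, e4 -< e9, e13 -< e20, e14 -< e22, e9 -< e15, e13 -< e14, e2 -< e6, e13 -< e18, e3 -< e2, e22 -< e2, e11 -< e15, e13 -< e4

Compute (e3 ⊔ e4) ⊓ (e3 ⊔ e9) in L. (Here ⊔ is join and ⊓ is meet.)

e6

e3 ∨ e4 = e6
e3 ∨ e9 = e15
e6 ∧ e15 = e6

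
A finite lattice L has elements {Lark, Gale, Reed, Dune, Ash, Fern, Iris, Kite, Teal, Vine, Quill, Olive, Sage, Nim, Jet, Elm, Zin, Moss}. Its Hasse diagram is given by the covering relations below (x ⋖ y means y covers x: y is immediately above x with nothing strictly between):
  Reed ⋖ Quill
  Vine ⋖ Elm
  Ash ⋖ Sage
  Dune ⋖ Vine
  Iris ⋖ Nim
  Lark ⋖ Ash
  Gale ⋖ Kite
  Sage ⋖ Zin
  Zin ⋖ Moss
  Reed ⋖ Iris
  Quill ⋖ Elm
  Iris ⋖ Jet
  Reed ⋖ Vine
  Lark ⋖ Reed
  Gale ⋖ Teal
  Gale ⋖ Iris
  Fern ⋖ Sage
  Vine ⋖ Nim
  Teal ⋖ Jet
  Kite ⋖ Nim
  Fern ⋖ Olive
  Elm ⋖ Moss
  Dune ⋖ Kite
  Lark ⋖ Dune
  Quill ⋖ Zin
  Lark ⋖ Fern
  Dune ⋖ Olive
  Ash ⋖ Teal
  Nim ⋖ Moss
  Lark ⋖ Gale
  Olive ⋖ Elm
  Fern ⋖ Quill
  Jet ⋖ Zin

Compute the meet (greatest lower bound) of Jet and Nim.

Iris

Common lower bounds of {Jet, Nim}: Gale, Iris, Lark, Reed.
The greatest among these is Iris.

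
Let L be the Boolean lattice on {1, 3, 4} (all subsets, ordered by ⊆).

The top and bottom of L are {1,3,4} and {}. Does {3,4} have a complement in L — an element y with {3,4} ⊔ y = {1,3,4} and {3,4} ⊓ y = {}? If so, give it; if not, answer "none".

Need y with {3,4} ∨ y = {1,3,4} and {3,4} ∧ y = {}.
Checking each element gives: {1}.

{1}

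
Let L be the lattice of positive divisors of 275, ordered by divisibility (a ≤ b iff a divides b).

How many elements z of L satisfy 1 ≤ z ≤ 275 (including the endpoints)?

The interval [1, 275] = {1, 11, 25, 275, 5, 55}, which has 6 elements.

6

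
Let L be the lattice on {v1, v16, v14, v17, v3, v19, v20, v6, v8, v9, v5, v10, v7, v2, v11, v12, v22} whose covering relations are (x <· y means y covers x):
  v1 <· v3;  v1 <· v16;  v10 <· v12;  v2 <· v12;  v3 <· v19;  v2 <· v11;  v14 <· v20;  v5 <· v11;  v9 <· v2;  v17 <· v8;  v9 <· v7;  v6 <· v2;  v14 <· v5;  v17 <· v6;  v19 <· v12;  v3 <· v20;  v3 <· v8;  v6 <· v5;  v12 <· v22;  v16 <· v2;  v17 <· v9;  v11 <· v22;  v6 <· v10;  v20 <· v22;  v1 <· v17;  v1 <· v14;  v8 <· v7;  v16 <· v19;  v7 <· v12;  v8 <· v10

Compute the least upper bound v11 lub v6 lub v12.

Common upper bounds of {v11, v6, v12}: v22.
The least among these is v22.

v22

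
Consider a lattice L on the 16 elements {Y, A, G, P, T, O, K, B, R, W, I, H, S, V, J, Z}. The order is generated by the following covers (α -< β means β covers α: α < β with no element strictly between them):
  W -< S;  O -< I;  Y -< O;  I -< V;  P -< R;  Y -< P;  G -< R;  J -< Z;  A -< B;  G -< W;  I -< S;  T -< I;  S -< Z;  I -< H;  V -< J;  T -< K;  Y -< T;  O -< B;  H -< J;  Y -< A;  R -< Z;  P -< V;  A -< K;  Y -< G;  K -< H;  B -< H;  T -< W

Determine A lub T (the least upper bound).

Common upper bounds of {A, T}: H, J, K, Z.
The least among these is K.

K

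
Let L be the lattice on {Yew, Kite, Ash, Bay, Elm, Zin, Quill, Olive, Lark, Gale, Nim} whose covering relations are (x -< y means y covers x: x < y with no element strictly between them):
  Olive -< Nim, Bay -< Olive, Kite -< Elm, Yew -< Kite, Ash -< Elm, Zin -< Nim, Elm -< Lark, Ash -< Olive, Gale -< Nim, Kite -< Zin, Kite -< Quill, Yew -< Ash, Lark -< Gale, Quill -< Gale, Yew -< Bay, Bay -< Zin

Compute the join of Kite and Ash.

Common upper bounds of {Kite, Ash}: Elm, Gale, Lark, Nim.
The least among these is Elm.

Elm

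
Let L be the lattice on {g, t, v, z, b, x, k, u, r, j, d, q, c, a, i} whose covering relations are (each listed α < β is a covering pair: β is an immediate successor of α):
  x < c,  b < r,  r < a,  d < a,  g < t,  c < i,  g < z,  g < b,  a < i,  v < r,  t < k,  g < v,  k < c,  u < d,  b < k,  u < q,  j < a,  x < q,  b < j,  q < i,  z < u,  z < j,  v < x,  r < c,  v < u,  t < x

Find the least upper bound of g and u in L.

u

Common upper bounds of {g, u}: a, d, i, q, u.
The least among these is u.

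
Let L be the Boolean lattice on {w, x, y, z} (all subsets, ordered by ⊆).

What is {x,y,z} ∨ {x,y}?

{x,y,z}

Under ⊆, join is union: {x,y,z} ∪ {x,y} = {x,y,z}.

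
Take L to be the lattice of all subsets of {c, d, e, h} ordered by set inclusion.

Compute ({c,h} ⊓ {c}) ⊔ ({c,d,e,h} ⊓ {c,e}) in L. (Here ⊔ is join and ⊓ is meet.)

{c,h} ∧ {c} = {c}
{c,d,e,h} ∧ {c,e} = {c,e}
{c} ∨ {c,e} = {c,e}

{c,e}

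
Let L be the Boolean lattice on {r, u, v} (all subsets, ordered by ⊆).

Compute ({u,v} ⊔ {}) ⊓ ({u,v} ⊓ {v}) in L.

{u,v} ∨ {} = {u,v}
{u,v} ∧ {v} = {v}
{u,v} ∧ {v} = {v}

{v}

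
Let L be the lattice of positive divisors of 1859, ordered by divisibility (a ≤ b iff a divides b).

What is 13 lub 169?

169

In the divisibility order, the join is the least common multiple: lcm(13, 169) = 169.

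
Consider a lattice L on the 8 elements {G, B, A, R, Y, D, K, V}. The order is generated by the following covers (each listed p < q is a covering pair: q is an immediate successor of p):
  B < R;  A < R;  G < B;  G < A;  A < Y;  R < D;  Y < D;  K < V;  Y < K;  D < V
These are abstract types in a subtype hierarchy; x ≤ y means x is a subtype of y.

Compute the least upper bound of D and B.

D

Common upper bounds of {D, B}: D, V.
The least among these is D.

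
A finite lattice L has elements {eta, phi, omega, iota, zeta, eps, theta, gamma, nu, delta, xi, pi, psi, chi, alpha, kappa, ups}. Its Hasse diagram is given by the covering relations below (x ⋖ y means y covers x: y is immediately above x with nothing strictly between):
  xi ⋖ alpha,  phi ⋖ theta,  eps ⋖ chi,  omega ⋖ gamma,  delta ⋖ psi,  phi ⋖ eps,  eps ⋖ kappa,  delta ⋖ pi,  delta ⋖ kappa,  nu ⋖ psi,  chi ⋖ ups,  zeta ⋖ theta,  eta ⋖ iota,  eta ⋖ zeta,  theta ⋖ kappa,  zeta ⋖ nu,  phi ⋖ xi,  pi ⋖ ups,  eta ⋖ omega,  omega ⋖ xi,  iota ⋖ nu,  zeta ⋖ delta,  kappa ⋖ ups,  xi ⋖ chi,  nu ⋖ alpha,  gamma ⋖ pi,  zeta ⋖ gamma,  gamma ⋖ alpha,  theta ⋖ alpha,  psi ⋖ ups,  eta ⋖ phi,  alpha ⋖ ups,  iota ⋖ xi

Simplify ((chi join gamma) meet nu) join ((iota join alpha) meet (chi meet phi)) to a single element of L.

chi ∨ gamma = ups
ups ∧ nu = nu
iota ∨ alpha = alpha
chi ∧ phi = phi
alpha ∧ phi = phi
nu ∨ phi = alpha

alpha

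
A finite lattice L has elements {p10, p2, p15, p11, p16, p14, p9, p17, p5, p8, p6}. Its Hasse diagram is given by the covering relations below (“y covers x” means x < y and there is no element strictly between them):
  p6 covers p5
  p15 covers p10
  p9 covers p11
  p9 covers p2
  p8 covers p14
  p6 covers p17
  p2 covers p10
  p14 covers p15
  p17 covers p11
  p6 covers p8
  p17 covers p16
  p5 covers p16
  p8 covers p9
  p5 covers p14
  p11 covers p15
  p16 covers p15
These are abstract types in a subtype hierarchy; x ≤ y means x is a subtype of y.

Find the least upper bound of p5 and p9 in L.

p6

Common upper bounds of {p5, p9}: p6.
The least among these is p6.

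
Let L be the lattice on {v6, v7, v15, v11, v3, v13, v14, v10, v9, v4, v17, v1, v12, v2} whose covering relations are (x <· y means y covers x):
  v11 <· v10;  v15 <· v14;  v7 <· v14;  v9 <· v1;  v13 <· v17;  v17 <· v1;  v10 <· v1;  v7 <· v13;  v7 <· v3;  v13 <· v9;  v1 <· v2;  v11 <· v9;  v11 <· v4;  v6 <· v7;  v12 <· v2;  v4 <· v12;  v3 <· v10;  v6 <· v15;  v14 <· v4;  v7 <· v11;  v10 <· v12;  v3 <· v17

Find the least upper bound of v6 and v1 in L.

Common upper bounds of {v6, v1}: v1, v2.
The least among these is v1.

v1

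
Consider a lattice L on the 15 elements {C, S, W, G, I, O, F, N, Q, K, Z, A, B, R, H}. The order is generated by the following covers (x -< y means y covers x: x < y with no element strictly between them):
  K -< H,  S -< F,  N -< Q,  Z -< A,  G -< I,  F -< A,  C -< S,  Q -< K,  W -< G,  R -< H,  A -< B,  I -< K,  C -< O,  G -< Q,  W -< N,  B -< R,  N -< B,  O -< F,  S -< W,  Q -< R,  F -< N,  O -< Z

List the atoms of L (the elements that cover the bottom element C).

O, S

The atoms are exactly the elements that cover C: O, S.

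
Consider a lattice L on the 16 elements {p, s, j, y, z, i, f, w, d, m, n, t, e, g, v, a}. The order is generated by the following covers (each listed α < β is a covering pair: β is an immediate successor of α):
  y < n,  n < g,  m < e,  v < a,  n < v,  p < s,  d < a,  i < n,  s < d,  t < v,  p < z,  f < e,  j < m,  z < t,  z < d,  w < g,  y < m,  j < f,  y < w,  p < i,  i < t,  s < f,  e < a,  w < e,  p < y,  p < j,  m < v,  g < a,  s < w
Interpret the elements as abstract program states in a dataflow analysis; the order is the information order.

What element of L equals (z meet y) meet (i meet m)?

z ∧ y = p
i ∧ m = p
p ∧ p = p

p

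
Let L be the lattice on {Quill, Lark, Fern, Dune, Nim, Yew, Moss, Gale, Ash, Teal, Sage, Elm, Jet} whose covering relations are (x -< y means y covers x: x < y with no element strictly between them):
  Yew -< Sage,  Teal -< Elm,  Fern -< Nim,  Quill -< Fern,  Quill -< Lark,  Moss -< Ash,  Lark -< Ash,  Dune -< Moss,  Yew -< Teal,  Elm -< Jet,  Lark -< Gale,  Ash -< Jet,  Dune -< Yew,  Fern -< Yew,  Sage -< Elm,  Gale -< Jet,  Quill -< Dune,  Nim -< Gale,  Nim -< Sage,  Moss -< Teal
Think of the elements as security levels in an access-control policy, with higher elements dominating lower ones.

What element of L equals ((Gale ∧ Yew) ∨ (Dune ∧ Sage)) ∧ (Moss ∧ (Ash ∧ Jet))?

Dune

Gale ∧ Yew = Fern
Dune ∧ Sage = Dune
Fern ∨ Dune = Yew
Ash ∧ Jet = Ash
Moss ∧ Ash = Moss
Yew ∧ Moss = Dune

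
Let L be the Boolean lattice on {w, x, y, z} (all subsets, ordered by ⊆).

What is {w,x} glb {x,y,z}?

Common lower bounds of {{w,x}, {x,y,z}}: {x}, {}.
The greatest among these is {x}.

{x}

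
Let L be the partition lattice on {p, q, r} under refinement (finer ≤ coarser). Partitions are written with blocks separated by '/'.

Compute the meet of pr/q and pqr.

pr/q

The meet (common refinement) of pr/q and pqr intersects blocks pairwise, giving pr/q.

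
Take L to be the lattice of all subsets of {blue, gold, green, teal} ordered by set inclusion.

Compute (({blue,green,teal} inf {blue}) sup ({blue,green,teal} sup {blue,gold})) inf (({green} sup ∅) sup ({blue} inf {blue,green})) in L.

{blue,green,teal} ∧ {blue} = {blue}
{blue,green,teal} ∨ {blue,gold} = {blue,gold,green,teal}
{blue} ∨ {blue,gold,green,teal} = {blue,gold,green,teal}
{green} ∨ ∅ = {green}
{blue} ∧ {blue,green} = {blue}
{green} ∨ {blue} = {blue,green}
{blue,gold,green,teal} ∧ {blue,green} = {blue,green}

{blue,green}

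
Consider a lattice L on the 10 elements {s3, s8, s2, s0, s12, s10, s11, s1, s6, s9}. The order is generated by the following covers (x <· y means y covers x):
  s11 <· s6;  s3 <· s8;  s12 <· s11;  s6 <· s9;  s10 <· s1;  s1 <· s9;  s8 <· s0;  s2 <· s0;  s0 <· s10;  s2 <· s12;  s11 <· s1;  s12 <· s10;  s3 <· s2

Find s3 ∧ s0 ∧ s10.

s3

Common lower bounds of {s3, s0, s10}: s3.
The greatest among these is s3.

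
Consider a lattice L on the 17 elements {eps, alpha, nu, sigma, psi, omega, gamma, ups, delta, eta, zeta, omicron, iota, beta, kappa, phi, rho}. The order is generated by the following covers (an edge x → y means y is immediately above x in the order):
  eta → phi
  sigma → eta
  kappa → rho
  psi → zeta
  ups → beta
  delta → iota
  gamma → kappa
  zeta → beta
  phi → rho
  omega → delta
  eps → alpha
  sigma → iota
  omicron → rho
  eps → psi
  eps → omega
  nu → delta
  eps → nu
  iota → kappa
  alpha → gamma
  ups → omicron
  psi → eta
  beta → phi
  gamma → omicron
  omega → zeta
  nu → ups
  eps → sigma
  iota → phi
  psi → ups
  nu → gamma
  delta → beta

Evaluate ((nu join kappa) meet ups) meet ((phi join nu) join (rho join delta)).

nu ∨ kappa = kappa
kappa ∧ ups = nu
phi ∨ nu = phi
rho ∨ delta = rho
phi ∨ rho = rho
nu ∧ rho = nu

nu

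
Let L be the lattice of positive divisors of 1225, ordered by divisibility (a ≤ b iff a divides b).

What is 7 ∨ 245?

Common upper bounds of {7, 245}: 1225, 245.
The least among these is 245.

245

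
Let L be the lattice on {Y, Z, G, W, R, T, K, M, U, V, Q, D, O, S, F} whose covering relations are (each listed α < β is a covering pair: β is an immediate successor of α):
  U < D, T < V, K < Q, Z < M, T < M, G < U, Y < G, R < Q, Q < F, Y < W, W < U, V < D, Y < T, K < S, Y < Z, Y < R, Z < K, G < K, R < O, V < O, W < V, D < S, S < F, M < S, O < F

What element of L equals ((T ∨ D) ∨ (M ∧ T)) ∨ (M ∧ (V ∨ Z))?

S

T ∨ D = D
M ∧ T = T
D ∨ T = D
V ∨ Z = S
M ∧ S = M
D ∨ M = S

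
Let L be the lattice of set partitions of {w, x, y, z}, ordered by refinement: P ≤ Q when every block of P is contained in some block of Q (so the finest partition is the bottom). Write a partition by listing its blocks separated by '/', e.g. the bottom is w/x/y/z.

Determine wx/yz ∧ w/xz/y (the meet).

w/x/y/z

The meet (common refinement) of wx/yz and w/xz/y intersects blocks pairwise, giving w/x/y/z.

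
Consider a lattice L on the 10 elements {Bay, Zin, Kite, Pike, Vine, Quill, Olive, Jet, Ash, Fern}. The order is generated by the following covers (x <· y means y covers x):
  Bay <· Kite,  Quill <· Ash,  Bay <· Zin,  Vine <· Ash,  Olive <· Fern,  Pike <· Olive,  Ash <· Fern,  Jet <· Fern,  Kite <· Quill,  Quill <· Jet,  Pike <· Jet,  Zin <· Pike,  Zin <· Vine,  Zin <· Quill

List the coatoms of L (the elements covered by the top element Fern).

The coatoms are exactly the elements covered by Fern: Ash, Jet, Olive.

Ash, Jet, Olive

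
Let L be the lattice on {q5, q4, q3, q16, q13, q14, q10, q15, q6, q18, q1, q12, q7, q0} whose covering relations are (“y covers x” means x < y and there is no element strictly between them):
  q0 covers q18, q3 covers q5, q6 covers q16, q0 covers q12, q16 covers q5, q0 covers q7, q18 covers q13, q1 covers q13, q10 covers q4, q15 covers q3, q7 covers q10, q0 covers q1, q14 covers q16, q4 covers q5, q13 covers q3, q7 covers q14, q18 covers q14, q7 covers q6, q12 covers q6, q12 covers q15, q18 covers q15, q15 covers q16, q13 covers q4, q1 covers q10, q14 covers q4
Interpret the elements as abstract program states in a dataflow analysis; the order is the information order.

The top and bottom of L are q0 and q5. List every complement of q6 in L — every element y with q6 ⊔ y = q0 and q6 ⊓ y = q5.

Need y with q6 ∨ y = q0 and q6 ∧ y = q5.
Checking each element gives: q1, q13.

q1, q13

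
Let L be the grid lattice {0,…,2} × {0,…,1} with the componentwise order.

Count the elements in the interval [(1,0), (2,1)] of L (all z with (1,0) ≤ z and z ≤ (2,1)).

4

The interval [(1,0), (2,1)] = {(1,0), (1,1), (2,0), (2,1)}, which has 4 elements.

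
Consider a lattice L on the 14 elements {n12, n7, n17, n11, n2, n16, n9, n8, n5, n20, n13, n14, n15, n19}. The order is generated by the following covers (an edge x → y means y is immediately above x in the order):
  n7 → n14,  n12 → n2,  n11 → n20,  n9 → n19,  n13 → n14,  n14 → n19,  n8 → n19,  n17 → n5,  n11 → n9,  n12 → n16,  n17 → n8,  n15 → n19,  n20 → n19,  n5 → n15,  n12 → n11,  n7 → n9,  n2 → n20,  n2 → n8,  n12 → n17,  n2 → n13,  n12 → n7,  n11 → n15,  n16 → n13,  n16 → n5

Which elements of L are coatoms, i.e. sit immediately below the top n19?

n14, n15, n20, n8, n9

The coatoms are exactly the elements covered by n19: n14, n15, n20, n8, n9.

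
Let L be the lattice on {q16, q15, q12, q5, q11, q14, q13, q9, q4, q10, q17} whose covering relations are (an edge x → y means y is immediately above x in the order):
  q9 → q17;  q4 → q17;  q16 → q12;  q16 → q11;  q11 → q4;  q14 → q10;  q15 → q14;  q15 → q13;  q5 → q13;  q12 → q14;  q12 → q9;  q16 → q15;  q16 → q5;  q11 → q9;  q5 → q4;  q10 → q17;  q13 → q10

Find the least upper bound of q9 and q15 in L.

Common upper bounds of {q9, q15}: q17.
The least among these is q17.

q17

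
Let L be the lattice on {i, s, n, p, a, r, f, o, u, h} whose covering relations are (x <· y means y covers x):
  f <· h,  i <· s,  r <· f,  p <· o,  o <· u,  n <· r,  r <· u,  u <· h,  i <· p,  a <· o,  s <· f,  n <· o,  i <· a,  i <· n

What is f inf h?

f

Common lower bounds of {f, h}: f, i, n, r, s.
The greatest among these is f.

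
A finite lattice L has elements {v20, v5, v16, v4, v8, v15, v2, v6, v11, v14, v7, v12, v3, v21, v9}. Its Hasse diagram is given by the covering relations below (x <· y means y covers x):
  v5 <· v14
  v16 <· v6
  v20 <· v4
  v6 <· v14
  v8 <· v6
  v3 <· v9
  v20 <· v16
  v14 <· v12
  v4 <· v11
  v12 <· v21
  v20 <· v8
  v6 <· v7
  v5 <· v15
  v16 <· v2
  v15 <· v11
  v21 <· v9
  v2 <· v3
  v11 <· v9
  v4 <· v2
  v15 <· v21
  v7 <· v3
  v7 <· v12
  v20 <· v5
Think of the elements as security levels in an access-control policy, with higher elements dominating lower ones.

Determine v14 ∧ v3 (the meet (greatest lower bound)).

Common lower bounds of {v14, v3}: v16, v20, v6, v8.
The greatest among these is v6.

v6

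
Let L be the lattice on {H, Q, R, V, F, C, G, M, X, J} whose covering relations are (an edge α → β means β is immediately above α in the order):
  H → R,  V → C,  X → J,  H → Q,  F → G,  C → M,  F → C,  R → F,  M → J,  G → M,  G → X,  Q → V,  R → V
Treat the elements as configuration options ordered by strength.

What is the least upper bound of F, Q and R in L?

Common upper bounds of {F, Q, R}: C, J, M.
The least among these is C.

C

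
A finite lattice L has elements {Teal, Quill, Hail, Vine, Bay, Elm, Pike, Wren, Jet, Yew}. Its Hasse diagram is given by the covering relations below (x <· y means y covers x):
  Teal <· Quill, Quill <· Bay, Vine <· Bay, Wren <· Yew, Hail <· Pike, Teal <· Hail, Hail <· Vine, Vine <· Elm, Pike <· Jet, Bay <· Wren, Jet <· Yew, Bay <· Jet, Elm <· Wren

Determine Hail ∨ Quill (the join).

Bay

Common upper bounds of {Hail, Quill}: Bay, Jet, Wren, Yew.
The least among these is Bay.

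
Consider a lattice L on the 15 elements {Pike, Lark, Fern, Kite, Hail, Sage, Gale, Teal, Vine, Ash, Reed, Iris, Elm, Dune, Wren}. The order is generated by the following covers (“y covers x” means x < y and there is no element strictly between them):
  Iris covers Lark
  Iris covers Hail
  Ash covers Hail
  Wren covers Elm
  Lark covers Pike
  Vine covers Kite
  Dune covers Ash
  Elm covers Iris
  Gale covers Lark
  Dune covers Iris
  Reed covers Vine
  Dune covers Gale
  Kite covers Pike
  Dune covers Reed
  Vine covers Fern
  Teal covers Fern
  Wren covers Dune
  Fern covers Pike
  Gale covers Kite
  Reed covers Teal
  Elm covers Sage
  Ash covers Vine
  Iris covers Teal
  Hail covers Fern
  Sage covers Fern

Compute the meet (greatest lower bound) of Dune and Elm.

Iris

Common lower bounds of {Dune, Elm}: Fern, Hail, Iris, Lark, Pike, Teal.
The greatest among these is Iris.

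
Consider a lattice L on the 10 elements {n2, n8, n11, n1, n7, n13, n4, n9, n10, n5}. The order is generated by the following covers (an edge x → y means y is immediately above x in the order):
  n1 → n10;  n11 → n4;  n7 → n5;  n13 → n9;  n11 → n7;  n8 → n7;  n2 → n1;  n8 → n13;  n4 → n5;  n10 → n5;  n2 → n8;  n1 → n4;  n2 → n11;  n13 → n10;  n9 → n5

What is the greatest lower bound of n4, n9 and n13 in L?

n2

Common lower bounds of {n4, n9, n13}: n2.
The greatest among these is n2.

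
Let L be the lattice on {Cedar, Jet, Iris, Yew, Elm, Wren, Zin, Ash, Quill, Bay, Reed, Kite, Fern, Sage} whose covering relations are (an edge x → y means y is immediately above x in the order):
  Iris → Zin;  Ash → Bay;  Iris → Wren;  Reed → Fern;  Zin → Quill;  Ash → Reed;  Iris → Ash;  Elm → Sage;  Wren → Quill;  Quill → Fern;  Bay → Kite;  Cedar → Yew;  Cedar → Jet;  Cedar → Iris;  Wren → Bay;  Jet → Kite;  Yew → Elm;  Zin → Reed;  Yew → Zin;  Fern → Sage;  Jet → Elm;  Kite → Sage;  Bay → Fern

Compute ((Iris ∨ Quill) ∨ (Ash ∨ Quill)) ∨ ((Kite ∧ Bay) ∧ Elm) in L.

Iris ∨ Quill = Quill
Ash ∨ Quill = Fern
Quill ∨ Fern = Fern
Kite ∧ Bay = Bay
Bay ∧ Elm = Cedar
Fern ∨ Cedar = Fern

Fern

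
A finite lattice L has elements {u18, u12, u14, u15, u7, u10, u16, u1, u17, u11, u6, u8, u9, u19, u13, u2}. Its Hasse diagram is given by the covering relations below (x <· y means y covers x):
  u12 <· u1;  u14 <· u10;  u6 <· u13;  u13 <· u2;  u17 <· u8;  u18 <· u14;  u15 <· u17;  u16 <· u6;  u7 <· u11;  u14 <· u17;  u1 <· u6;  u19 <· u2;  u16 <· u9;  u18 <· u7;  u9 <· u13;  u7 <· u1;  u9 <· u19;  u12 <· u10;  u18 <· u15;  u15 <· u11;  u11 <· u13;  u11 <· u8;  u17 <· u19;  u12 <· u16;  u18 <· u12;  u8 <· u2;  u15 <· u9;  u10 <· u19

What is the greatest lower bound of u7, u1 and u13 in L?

u7

Common lower bounds of {u7, u1, u13}: u18, u7.
The greatest among these is u7.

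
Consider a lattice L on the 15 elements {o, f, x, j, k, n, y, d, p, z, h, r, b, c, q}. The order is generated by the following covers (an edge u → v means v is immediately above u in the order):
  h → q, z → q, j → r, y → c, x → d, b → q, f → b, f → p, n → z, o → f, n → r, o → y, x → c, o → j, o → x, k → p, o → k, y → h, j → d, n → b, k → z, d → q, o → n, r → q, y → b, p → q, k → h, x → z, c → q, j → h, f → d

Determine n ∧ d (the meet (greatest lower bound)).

o

Common lower bounds of {n, d}: o.
The greatest among these is o.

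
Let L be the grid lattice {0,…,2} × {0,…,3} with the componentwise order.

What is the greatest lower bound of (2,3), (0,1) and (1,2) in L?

In a product of chains, the meet is componentwise min, giving (0,1).

(0,1)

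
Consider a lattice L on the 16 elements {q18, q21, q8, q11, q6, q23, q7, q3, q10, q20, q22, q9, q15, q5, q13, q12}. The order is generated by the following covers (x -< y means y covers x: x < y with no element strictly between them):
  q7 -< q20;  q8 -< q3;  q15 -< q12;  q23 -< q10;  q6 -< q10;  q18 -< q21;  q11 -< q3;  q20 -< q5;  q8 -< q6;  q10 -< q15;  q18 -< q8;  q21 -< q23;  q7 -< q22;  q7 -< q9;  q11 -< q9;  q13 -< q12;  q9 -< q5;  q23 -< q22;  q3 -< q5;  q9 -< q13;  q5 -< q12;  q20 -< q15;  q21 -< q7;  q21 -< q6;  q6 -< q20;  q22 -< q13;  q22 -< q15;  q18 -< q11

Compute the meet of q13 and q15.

Common lower bounds of {q13, q15}: q18, q21, q22, q23, q7.
The greatest among these is q22.

q22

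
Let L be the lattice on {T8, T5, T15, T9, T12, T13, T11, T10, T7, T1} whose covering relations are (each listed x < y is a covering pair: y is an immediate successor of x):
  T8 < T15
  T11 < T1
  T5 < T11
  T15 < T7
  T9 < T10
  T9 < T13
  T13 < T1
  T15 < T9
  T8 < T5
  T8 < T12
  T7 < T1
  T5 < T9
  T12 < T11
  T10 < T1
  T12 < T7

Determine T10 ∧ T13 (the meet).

T9

Common lower bounds of {T10, T13}: T15, T5, T8, T9.
The greatest among these is T9.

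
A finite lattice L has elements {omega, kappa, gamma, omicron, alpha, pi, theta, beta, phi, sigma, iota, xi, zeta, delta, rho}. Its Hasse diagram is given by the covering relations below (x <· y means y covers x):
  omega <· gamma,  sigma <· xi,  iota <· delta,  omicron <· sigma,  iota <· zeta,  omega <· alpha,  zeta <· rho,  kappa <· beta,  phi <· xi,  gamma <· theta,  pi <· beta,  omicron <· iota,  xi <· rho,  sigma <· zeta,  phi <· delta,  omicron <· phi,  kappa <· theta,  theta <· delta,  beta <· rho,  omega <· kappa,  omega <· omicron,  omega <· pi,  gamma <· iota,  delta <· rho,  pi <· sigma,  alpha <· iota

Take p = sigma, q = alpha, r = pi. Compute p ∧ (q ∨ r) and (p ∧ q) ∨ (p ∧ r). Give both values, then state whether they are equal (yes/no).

sigma; pi; no

q ∨ r = zeta, so p ∧ (q ∨ r) = sigma ∧ zeta = sigma.
p ∧ q = omega and p ∧ r = pi, so (p ∧ q) ∨ (p ∧ r) = omega ∨ pi = pi.
Equal: no.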